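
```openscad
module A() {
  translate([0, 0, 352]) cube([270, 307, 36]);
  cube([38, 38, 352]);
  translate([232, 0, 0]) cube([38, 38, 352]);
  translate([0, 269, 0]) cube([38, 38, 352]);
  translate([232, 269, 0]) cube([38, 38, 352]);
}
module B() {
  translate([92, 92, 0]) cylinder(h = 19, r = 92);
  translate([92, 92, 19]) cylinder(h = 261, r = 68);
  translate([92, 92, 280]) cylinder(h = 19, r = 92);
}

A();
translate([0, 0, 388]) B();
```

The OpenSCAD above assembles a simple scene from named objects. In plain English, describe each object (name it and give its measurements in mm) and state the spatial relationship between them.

A is a simple wooden stool: a rectangular seat 270 mm (x) by 307 mm (y), 36 mm thick, top face at z = 388 mm, on four square legs, each 38×38 mm in cross-section. The legs rest on z = 0, each flush with a corner of the seat.

B is a spool: two coaxial disc flanges of radius 92 mm and thickness 19 mm, joined by a core cylinder of radius 68 mm and height 261 mm. The lower flange rests on z = 0 and the three cylinders share a vertical axis.

The spool is on top of the stool.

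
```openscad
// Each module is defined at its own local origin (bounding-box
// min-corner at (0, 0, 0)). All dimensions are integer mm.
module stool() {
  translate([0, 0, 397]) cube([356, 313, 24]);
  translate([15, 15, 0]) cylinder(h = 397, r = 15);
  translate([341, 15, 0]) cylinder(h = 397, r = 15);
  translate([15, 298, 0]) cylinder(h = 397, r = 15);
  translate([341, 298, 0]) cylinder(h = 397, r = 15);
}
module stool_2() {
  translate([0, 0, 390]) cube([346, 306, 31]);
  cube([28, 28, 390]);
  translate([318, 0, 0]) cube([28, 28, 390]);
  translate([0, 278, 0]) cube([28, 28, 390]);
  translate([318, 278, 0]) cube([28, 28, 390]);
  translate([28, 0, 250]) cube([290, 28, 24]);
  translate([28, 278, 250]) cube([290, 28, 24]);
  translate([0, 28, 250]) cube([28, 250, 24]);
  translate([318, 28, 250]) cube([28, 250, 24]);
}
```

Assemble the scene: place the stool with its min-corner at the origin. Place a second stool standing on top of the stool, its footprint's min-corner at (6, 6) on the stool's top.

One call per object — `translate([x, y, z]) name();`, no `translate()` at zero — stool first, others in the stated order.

stool();
translate([6, 6, 421]) stool_2();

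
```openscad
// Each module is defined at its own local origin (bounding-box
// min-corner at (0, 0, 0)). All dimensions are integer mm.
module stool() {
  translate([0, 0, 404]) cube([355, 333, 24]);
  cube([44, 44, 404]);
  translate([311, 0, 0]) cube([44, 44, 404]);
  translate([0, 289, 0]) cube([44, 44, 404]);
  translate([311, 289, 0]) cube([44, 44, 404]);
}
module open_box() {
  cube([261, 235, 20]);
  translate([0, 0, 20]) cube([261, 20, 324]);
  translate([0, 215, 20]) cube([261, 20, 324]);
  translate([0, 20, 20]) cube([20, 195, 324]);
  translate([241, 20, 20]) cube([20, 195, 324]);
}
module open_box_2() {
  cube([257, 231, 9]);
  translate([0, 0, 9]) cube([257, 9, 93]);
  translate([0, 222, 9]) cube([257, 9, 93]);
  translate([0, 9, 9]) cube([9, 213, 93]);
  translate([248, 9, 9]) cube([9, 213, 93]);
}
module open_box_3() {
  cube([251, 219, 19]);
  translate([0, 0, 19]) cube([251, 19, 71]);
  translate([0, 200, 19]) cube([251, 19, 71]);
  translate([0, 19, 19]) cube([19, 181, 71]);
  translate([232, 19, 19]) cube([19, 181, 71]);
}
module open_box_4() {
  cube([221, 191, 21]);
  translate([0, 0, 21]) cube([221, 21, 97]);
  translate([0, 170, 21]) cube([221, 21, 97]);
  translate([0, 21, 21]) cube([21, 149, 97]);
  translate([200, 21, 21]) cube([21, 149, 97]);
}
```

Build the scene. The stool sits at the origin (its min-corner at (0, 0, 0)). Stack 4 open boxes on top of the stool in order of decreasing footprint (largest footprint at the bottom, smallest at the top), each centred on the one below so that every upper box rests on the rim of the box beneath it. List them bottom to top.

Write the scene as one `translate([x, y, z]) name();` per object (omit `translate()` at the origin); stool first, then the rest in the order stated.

stool();
translate([47, 49, 428]) open_box();
translate([49, 51, 772]) open_box_2();
translate([52, 57, 874]) open_box_3();
translate([67, 71, 964]) open_box_4();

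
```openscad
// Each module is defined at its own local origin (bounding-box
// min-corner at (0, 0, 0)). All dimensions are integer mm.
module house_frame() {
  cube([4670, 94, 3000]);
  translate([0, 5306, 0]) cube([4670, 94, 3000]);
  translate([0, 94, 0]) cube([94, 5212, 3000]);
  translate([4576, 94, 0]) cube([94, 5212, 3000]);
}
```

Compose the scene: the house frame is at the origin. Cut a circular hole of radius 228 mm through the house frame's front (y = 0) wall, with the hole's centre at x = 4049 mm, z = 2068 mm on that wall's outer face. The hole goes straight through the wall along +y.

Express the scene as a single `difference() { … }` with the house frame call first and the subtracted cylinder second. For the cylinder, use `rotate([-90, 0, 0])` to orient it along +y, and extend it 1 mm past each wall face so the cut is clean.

difference() {
  house_frame();
  translate([4049, -1, 2068]) rotate([-90, 0, 0]) cylinder(h = 96, r = 228);
}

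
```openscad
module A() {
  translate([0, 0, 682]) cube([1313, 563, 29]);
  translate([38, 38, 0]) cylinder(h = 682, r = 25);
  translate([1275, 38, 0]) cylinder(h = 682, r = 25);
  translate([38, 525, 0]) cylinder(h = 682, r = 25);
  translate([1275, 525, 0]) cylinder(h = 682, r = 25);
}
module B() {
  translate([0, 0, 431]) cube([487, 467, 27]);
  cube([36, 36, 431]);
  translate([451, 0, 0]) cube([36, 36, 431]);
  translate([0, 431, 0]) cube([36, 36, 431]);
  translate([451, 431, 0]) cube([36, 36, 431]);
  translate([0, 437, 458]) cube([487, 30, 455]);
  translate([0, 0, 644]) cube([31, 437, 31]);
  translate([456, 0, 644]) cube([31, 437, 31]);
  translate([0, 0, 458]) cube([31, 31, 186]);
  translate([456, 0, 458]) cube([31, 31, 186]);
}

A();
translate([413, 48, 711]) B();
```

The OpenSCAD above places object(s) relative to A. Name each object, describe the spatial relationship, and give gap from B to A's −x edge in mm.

The chair's min-x is at 413; the table's min-x is 0; gap = 413 mm.

A is a table. B is a chair. The chair is on top of the table, centred. The gap from the chair to the table's −x edge is 413 mm.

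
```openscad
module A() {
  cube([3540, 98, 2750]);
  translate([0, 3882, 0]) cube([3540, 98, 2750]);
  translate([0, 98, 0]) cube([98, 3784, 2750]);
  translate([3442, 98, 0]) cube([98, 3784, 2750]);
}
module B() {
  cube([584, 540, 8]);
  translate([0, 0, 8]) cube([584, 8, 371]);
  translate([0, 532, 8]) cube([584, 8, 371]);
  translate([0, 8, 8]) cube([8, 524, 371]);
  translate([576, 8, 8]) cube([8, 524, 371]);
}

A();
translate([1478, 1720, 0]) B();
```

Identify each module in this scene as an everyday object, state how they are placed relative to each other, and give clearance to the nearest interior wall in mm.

Clearances: x = 1380, y = 1622; minimum 1380 mm.

A is a house frame. B is an open box. The open box sits inside the house frame, centred. The clearance to the nearest interior wall is 1380 mm.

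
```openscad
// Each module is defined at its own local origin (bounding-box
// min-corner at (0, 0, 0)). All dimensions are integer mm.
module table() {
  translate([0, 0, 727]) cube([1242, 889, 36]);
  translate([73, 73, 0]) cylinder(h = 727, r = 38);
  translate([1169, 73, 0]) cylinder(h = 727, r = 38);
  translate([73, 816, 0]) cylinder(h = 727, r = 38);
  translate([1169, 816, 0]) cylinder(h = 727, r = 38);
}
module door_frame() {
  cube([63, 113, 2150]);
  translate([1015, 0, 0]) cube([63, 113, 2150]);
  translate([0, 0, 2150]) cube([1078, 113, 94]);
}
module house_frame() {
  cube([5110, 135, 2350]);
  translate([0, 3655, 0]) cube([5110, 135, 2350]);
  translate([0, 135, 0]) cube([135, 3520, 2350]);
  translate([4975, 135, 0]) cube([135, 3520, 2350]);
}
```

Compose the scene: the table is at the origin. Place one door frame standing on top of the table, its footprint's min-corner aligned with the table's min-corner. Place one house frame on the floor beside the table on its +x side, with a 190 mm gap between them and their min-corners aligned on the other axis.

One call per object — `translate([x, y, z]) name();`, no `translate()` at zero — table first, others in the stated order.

table();
translate([0, 0, 763]) door_frame();
translate([1432, 0, 0]) house_frame();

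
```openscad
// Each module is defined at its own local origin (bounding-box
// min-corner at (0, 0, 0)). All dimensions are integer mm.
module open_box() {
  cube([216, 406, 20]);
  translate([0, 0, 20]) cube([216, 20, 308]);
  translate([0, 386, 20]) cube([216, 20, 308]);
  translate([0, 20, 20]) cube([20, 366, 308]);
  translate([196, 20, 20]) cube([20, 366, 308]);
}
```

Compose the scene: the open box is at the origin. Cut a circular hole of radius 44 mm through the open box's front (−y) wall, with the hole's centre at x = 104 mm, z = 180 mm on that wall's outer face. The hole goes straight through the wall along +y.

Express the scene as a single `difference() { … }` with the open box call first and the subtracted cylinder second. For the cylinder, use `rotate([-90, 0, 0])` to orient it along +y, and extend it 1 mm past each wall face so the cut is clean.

difference() {
  open_box();
  translate([104, -1, 180]) rotate([-90, 0, 0]) cylinder(h = 22, r = 44);
}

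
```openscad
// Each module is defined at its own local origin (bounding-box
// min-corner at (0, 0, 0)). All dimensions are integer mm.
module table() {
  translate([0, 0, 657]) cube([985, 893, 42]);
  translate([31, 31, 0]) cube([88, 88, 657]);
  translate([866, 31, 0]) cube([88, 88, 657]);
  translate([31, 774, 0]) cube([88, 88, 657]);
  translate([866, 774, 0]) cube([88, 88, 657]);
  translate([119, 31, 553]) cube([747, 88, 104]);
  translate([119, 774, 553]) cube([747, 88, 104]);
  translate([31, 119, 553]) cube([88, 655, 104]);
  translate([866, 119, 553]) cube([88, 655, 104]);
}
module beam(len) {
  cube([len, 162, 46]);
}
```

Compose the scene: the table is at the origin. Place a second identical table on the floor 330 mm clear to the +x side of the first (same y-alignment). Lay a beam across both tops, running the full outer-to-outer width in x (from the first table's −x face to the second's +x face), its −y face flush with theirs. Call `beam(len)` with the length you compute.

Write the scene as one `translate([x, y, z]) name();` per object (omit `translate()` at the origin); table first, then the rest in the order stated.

table();
translate([1315, 0, 0]) table();
translate([0, 0, 699]) beam(2300);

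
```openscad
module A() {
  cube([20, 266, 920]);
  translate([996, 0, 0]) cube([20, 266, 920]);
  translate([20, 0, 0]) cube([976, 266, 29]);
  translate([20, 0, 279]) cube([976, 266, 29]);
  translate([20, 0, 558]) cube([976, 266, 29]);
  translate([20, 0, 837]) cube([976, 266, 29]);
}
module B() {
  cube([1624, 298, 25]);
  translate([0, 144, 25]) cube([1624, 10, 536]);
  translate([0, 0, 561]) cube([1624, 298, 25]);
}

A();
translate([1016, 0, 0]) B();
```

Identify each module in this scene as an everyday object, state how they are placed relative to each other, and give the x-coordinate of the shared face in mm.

The bookshelf's +x face and the I-beam's −x face are both at x = 1016 mm.

A is a bookshelf. B is an I-beam. The I-beam is against the bookshelf's +x side, with their −y faces flush. The x-coordinate of the shared face is 1016 mm.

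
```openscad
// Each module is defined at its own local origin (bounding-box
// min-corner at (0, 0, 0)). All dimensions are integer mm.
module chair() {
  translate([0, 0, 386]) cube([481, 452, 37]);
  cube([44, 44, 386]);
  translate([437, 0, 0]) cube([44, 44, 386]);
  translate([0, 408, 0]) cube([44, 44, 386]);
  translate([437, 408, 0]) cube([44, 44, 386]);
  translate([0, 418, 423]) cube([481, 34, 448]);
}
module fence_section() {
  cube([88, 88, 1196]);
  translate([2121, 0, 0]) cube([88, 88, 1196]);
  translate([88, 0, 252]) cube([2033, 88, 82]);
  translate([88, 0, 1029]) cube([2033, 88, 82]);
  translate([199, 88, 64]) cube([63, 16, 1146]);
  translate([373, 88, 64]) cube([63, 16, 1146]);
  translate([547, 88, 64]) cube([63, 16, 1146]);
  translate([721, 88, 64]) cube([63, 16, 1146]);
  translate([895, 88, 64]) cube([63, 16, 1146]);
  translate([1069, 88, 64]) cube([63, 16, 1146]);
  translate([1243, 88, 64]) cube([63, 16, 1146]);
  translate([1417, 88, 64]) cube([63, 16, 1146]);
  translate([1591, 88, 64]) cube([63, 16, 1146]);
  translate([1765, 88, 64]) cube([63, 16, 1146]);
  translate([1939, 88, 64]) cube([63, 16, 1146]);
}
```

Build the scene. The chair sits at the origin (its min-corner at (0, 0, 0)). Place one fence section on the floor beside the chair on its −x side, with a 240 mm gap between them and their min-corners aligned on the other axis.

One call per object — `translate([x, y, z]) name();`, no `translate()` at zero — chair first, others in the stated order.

chair();
translate([-2449, 0, 0]) fence_section();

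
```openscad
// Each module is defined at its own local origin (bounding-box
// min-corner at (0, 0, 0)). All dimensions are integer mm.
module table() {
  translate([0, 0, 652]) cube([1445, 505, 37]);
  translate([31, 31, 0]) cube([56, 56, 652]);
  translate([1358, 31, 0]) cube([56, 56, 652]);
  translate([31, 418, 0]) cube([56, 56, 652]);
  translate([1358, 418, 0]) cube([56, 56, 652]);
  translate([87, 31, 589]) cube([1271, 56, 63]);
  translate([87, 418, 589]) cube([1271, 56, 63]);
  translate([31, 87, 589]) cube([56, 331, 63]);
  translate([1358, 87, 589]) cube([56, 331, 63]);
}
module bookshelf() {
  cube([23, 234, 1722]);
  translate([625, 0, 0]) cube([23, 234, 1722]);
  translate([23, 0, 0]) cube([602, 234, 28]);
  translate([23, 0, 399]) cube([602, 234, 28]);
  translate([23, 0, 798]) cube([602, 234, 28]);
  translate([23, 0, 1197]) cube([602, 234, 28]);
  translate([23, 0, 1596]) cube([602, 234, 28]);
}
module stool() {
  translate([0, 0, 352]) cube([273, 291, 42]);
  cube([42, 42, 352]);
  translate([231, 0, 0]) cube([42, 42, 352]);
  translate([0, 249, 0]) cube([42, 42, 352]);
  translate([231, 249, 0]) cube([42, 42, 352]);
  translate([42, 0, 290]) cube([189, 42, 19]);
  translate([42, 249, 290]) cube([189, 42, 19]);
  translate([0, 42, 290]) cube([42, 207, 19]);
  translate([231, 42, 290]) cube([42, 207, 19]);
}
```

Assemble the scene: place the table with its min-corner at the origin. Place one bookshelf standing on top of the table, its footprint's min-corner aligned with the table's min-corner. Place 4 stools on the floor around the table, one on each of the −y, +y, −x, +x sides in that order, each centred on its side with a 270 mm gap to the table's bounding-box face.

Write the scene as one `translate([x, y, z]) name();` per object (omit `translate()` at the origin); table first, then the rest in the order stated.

table();
translate([0, 0, 689]) bookshelf();
translate([586, -561, 0]) stool();
translate([586, 775, 0]) stool();
translate([-543, 107, 0]) stool();
translate([1715, 107, 0]) stool();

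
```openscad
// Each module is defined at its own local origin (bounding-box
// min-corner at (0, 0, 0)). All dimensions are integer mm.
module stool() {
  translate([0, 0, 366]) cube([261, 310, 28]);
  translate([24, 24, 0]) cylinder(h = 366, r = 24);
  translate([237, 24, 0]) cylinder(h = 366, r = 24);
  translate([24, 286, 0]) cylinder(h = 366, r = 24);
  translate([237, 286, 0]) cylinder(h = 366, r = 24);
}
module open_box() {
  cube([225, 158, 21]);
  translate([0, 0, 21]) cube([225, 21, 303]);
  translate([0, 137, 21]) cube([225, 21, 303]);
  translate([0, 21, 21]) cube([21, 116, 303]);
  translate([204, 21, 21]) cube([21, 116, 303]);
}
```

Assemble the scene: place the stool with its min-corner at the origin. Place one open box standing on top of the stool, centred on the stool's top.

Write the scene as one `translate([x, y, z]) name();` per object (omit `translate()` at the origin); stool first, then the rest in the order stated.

stool();
translate([18, 76, 394]) open_box();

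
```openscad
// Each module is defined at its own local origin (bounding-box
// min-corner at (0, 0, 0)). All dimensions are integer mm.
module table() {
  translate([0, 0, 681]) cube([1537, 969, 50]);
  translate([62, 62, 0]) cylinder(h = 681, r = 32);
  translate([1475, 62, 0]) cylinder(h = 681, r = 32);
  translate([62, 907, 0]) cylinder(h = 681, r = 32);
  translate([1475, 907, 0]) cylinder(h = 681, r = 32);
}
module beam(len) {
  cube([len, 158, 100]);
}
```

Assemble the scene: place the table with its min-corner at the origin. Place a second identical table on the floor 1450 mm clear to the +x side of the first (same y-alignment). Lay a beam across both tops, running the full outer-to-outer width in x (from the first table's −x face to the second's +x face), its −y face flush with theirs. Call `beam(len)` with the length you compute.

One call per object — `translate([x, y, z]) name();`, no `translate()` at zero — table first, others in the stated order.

table();
translate([2987, 0, 0]) table();
translate([0, 0, 731]) beam(4524);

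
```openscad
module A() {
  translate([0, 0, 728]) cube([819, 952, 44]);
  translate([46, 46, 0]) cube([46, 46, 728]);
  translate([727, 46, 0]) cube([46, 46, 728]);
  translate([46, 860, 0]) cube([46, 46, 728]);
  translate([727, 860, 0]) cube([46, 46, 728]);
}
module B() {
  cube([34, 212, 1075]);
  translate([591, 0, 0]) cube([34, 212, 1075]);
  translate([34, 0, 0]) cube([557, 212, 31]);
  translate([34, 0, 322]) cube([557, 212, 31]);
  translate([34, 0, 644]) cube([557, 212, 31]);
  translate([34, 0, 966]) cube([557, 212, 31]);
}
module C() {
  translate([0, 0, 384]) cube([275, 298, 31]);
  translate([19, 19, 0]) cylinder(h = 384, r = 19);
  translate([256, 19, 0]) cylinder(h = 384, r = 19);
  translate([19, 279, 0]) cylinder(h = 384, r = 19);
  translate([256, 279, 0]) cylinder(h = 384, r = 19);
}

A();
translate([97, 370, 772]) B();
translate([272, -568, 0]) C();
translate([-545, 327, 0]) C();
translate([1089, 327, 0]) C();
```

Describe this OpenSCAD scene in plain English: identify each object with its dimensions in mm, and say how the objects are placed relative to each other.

A is a table: top 819 mm (x) × 952 mm (y), 44 mm thick, upper face at z = 772 mm, on four 46×46 mm square legs, each inset 46 mm from the nearest pair of top edges, running from z = 0 to the bottom of the top.

B is a bookshelf 625 mm wide overall, 212 mm deep and 1075 mm tall. The two sides are 34 mm thick vertical panels. 4 horizontal shelves of 31 mm thickness span between the inner faces of the sides; the lowest shelf sits on the floor and shelves are stacked with a clear vertical gap of 291 mm between each pair.

C is a simple wooden stool: a rectangular seat 275 mm (x) by 298 mm (y), 31 mm thick, top face at z = 415 mm, on four round legs, each 38 mm in diameter. The legs rest on z = 0, each leg's axis is inset half a diameter from the nearest pair of seat edges (so the leg's bounding box is flush with the corner).

The bookshelf is on top of the table, centred. Three stools sit around the table at the −y, −x, +x sides.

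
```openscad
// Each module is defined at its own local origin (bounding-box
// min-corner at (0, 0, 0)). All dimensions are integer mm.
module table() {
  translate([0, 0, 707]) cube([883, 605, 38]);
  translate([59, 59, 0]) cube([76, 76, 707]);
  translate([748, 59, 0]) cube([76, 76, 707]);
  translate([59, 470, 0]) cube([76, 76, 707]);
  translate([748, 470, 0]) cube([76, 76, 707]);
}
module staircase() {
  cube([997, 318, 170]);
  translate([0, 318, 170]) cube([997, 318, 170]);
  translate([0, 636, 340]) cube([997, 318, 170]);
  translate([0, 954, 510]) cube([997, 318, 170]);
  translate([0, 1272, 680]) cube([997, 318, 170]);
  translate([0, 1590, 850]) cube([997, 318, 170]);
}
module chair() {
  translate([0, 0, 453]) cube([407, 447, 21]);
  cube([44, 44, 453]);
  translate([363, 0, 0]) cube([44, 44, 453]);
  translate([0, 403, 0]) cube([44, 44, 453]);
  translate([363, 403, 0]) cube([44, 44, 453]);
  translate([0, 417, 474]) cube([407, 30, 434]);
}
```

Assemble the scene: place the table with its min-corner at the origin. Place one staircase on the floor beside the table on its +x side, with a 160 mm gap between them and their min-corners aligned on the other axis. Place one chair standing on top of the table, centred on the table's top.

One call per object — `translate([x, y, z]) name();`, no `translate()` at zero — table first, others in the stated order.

table();
translate([1043, 0, 0]) staircase();
translate([238, 79, 745]) chair();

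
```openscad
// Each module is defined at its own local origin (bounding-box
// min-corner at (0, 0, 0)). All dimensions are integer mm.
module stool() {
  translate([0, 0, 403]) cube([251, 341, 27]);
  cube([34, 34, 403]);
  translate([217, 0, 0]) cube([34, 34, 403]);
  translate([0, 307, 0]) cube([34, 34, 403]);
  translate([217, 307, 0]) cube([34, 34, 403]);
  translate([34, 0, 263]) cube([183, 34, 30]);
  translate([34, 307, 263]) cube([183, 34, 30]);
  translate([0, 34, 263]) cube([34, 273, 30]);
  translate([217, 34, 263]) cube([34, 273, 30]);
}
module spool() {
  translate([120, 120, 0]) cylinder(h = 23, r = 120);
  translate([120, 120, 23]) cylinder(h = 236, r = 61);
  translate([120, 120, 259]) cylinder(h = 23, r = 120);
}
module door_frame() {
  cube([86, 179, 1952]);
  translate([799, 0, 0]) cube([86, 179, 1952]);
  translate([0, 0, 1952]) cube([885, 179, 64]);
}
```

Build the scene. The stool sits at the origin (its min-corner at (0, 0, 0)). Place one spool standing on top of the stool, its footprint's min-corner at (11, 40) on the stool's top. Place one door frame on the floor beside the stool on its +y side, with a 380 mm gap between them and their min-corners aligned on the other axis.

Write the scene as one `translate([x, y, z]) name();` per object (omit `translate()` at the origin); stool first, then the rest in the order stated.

stool();
translate([11, 40, 430]) spool();
translate([0, 721, 0]) door_frame();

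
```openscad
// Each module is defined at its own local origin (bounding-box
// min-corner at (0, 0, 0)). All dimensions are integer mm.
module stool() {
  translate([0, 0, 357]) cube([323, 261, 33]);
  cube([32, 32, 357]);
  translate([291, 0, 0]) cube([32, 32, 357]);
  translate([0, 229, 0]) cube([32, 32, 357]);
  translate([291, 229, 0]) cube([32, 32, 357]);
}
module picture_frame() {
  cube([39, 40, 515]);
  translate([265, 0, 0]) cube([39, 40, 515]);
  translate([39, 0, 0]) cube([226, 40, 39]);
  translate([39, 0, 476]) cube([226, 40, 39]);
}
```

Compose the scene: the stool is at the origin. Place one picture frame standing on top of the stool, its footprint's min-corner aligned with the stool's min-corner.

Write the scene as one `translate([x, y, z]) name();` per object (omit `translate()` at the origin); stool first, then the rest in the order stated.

stool();
translate([0, 0, 390]) picture_frame();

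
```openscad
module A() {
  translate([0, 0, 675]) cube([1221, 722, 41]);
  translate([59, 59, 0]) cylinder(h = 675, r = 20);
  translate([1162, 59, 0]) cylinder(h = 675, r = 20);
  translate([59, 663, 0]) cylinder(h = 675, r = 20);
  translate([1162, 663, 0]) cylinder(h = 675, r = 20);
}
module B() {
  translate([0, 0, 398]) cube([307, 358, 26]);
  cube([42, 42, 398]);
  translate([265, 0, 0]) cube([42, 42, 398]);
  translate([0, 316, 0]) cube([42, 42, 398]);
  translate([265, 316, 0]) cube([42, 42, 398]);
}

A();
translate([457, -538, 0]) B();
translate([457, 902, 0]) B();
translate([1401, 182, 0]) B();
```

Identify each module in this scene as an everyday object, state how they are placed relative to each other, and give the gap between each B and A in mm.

Each stool's nearest face is 180 mm from the table's bounding box.

A is a table. B is a stool. Three stools sit around the table at the −y, +y, +x sides. The gap between each stool and the table is 180 mm.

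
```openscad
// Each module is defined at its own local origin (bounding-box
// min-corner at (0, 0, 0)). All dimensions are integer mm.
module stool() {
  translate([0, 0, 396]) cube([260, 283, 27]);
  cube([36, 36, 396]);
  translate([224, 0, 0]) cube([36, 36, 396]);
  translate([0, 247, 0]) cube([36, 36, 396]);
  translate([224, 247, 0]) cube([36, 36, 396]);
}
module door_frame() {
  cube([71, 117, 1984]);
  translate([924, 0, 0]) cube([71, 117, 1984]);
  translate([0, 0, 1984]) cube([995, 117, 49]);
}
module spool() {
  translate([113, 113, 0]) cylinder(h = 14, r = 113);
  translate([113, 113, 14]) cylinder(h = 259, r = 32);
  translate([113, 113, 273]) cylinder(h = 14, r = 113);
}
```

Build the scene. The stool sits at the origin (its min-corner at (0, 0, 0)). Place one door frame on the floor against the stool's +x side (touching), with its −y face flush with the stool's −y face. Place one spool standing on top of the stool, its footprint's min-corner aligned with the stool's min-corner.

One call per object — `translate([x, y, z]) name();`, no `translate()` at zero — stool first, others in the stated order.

stool();
translate([260, 0, 0]) door_frame();
translate([0, 0, 423]) spool();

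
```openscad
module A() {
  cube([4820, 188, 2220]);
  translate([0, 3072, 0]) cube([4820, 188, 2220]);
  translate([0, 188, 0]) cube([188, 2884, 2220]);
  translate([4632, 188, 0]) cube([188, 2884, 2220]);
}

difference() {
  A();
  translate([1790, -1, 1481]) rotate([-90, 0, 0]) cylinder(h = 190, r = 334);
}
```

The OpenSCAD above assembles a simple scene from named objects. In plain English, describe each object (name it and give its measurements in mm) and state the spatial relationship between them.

A is the wall frame of a small rectangular building: four walls, each 2220 mm tall and 188 mm thick, enclosing a footprint 4820 mm (x) by 3260 mm (y) outside-to-outside, with no floor or roof. The front and back walls (the −y and +y sides) span the full width; the two side walls fit between them.

The house frame has a circular hole of radius 334 mm through its front wall, centred at (x = 1790, z = 1481).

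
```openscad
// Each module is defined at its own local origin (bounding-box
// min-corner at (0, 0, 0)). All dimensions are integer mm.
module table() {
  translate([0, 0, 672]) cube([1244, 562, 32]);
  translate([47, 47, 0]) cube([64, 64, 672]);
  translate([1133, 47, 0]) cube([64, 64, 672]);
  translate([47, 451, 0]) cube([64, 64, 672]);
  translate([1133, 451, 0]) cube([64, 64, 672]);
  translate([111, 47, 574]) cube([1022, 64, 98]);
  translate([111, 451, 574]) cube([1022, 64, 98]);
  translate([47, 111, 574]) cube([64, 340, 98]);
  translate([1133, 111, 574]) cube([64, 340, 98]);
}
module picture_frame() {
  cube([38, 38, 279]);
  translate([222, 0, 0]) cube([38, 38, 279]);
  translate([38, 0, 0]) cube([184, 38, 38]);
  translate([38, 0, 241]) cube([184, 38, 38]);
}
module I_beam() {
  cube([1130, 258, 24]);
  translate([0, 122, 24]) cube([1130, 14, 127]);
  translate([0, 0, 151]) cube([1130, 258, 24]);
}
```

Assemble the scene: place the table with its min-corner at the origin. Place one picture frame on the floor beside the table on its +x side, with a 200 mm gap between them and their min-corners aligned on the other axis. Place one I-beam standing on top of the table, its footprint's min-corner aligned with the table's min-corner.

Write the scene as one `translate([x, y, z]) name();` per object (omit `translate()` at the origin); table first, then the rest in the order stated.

table();
translate([1444, 0, 0]) picture_frame();
translate([0, 0, 704]) I_beam();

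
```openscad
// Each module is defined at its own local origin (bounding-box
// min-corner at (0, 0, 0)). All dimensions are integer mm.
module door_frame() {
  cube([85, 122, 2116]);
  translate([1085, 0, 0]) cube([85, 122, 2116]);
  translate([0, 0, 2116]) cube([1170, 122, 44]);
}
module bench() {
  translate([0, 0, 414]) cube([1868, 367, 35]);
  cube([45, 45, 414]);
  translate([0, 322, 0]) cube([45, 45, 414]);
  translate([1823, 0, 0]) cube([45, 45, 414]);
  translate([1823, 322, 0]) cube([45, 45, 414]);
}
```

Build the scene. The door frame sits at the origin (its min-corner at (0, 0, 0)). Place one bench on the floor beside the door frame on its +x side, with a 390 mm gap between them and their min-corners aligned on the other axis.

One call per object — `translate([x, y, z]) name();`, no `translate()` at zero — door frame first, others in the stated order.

door_frame();
translate([1560, 0, 0]) bench();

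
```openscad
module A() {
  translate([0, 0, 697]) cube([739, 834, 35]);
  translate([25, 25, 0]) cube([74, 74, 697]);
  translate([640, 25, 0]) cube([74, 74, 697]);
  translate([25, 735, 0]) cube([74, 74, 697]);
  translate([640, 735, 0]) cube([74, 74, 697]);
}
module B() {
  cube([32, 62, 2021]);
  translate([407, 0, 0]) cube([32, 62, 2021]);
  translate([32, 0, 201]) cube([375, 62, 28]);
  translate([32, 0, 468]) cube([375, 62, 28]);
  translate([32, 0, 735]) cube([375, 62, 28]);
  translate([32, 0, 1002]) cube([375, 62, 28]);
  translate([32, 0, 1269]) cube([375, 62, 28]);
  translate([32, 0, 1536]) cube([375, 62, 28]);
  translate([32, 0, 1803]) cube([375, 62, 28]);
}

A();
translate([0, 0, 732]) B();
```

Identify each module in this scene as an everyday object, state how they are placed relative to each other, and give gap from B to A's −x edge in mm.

A is a table. B is a ladder. The ladder is on top of the table. The gap from the ladder to the table's −x edge is 0 mm.

The ladder's min-x is at 0; the table's min-x is 0; gap = 0 mm.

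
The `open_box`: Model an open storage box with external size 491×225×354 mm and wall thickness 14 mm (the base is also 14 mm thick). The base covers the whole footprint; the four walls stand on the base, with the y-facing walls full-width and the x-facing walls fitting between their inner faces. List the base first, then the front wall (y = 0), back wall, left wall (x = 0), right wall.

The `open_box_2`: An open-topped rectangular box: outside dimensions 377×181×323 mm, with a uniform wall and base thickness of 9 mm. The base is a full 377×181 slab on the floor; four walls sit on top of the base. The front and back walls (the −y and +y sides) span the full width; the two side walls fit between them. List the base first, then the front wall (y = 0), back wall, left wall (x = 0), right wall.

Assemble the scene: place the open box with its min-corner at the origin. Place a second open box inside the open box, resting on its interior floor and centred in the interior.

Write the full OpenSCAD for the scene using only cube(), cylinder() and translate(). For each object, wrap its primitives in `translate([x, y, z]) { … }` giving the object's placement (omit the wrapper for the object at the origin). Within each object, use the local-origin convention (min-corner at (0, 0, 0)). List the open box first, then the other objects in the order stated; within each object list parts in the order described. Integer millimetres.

cube([491, 225, 14]);
translate([0, 0, 14]) cube([491, 14, 340]);
translate([0, 211, 14]) cube([491, 14, 340]);
translate([0, 14, 14]) cube([14, 197, 340]);
translate([477, 14, 14]) cube([14, 197, 340]);
translate([57, 22, 14]) {
  cube([377, 181, 9]);
  translate([0, 0, 9]) cube([377, 9, 314]);
  translate([0, 172, 9]) cube([377, 9, 314]);
  translate([0, 9, 9]) cube([9, 163, 314]);
  translate([368, 9, 9]) cube([9, 163, 314]);
}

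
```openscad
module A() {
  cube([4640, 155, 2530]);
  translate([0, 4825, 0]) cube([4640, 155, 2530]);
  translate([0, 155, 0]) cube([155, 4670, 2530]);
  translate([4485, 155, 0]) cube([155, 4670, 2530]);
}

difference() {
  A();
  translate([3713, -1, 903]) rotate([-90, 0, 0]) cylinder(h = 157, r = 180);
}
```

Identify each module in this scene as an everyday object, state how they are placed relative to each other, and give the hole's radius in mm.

A is a house frame. The house frame has a circular hole through its front wall. The hole's radius is 180 mm.

The subtracted cylinder has r = 180 mm.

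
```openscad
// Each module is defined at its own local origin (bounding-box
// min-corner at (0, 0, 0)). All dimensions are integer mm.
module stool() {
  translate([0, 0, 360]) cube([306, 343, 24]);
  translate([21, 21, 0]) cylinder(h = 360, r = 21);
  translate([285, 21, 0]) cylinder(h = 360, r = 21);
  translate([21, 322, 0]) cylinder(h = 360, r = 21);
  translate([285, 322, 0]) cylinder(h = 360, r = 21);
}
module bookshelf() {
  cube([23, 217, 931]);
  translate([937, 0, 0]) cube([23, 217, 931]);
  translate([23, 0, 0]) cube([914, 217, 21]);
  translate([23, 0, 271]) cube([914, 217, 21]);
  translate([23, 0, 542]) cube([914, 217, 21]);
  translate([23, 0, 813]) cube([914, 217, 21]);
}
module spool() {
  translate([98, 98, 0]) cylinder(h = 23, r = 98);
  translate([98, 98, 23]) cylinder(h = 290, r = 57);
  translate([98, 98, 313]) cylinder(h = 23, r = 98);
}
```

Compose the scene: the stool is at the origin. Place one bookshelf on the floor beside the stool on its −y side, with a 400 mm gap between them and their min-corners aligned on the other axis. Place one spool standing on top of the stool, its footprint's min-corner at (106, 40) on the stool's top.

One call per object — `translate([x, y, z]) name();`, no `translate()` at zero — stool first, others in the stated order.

stool();
translate([0, -617, 0]) bookshelf();
translate([106, 40, 384]) spool();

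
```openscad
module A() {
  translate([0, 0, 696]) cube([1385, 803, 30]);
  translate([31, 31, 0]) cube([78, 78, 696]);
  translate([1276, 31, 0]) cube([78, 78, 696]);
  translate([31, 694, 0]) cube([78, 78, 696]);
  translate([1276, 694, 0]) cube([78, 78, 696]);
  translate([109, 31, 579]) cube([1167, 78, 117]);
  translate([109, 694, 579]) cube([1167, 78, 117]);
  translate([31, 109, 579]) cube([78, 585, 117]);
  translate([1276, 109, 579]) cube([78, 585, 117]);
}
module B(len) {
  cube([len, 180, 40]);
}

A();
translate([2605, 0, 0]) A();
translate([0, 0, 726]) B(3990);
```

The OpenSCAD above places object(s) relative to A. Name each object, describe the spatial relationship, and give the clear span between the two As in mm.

A is a table. B is a beam. A beam spans the tops of two tables. The clear span between the two tables is 1220 mm.

Second table starts at x = 2605; first ends at x = 1385; clear span = 2605 − 1385 = 1220 mm.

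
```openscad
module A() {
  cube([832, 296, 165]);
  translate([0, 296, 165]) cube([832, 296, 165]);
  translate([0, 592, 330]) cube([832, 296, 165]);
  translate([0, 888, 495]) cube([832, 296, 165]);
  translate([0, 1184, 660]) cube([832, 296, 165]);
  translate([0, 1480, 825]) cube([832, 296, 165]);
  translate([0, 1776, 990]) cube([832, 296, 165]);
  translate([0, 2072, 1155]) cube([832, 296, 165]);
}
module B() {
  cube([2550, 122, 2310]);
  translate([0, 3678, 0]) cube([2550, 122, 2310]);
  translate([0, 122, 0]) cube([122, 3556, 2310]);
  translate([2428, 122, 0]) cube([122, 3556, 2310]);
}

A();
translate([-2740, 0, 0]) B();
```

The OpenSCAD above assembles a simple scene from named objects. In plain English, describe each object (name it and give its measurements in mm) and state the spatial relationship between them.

A is a run of 8 identical solid stair steps. Each tread is 832×296 mm and each step block is 165 mm high. Step 1 rests on the floor; step k is offset from step 1 by (k−1)×296 mm in y and (k−1)×165 mm in z.

B is the wall frame of a small rectangular building: four walls, each 2310 mm tall and 122 mm thick, enclosing a footprint 2550 mm (x) by 3800 mm (y) outside-to-outside, with no floor or roof. The front and back walls (the −y and +y sides) span the full width; the two side walls fit between them.

The house frame is on the floor beside the staircase on its −x side.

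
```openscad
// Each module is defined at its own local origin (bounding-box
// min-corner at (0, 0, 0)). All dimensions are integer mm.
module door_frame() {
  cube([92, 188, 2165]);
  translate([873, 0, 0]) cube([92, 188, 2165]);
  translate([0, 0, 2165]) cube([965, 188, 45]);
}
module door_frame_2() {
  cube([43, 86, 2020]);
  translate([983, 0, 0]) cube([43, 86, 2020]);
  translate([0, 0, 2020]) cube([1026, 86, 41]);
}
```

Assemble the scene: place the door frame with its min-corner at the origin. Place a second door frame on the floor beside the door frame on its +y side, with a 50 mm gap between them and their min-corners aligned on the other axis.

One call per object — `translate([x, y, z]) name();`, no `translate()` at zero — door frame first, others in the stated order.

door_frame();
translate([0, 238, 0]) door_frame_2();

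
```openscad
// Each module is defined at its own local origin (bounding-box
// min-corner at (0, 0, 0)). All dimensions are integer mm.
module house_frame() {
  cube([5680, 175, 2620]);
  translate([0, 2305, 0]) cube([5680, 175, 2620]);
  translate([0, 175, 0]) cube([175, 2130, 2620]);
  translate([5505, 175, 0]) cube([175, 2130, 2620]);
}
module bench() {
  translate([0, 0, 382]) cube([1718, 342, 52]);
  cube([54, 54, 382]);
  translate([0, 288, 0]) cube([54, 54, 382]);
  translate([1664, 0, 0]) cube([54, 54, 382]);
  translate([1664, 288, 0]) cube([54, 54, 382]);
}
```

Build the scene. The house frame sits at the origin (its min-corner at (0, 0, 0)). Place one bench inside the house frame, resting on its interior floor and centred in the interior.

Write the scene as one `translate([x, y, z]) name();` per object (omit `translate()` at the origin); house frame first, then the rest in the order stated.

house_frame();
translate([1981, 1069, 0]) bench();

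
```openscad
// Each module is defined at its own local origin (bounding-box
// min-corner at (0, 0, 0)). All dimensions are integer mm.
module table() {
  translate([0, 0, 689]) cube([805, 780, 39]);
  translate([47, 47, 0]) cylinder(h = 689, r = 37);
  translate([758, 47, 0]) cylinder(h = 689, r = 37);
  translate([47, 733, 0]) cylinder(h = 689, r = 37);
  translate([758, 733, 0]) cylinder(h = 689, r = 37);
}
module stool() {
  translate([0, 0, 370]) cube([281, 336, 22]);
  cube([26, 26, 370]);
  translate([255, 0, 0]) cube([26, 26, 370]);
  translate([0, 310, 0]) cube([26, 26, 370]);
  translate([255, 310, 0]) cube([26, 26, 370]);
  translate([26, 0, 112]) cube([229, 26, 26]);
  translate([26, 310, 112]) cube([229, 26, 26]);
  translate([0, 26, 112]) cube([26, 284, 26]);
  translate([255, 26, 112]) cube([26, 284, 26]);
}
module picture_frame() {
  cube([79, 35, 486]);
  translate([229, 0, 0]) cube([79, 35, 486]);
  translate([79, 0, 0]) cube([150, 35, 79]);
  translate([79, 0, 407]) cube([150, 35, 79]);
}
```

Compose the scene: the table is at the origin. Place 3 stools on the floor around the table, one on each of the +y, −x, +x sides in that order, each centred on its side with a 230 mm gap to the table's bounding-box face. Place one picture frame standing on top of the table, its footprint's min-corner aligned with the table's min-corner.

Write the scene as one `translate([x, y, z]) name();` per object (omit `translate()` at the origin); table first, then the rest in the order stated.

table();
translate([262, 1010, 0]) stool();
translate([-511, 222, 0]) stool();
translate([1035, 222, 0]) stool();
translate([0, 0, 728]) picture_frame();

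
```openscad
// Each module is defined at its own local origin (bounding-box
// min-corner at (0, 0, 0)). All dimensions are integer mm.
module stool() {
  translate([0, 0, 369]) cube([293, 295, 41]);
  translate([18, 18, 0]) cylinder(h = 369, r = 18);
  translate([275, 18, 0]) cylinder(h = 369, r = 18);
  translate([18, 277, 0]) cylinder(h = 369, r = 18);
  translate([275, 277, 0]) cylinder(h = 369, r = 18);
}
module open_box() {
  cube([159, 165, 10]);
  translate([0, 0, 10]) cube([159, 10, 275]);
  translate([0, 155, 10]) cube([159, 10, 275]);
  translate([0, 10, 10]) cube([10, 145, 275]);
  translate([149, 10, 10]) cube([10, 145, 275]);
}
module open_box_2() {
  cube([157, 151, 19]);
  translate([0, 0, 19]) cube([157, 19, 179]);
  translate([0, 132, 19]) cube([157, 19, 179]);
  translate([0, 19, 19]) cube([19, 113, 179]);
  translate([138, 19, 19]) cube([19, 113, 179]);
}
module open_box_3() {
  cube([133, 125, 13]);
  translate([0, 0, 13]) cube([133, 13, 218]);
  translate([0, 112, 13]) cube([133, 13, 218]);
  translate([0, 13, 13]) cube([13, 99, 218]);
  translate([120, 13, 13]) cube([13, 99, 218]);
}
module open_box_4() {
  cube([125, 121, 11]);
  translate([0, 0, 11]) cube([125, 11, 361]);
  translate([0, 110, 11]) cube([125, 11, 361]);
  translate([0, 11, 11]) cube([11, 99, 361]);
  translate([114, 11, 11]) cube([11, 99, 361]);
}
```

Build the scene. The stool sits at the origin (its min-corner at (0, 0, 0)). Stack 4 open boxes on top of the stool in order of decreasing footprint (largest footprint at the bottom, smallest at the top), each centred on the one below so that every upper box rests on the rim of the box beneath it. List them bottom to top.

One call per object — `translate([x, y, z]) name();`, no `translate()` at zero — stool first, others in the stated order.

stool();
translate([67, 65, 410]) open_box();
translate([68, 72, 695]) open_box_2();
translate([80, 85, 893]) open_box_3();
translate([84, 87, 1124]) open_box_4();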